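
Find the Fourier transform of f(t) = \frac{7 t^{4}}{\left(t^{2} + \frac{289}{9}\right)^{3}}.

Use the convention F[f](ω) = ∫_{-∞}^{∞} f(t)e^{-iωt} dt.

F(ω) = \frac{7 \pi \left(289 \omega^{2} - 255 \left|{\omega}\right| + 27\right) e^{- \frac{17 \left|{\omega}\right|}{3}}}{408}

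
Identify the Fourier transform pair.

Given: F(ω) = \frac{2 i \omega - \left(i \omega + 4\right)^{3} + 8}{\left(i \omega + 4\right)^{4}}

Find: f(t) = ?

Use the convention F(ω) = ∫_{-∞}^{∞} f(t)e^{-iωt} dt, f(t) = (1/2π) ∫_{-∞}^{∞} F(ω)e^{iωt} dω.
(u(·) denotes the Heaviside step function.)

f(t) = \left(t^{2} - 1\right) e^{- 4 t} u\left(t\right)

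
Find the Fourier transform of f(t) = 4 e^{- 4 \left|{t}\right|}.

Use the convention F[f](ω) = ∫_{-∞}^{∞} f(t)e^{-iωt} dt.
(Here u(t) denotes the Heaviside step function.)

F(ω) = \frac{32}{\omega^{2} + 16}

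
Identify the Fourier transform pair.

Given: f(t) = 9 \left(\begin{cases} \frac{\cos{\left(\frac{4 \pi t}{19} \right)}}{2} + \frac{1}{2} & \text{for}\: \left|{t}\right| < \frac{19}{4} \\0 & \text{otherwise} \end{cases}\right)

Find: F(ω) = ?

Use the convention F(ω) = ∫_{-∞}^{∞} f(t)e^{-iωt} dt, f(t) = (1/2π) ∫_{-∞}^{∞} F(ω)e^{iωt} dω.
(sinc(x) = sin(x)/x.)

F(ω) = - \frac{684 \pi^{2} \operatorname{sinc}{\left(\frac{19 \omega}{4} \right)}}{361 \omega^{2} - 16 \pi^{2}}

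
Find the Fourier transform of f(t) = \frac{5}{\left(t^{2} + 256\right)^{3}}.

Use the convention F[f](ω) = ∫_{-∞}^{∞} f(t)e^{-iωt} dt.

F(ω) = \frac{5 \pi \left(256 \omega^{2} + 48 \left|{\omega}\right| + 3\right) e^{- 16 \left|{\omega}\right|}}{8388608}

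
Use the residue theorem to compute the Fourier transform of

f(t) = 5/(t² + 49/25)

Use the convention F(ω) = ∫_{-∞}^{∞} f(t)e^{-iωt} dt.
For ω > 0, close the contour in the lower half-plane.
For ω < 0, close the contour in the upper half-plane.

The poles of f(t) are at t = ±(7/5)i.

Let g(z) = f(z)e^{-iωz}; for large |z| the factor e^{-iωz} decays in the lower half-plane when ω > 0 and in the upper half-plane when ω < 0.

Case ω > 0 (lower half-plane, clockwise contour ⇒ F(ω) = -2πi·ΣRes):
  Res_{z = - \frac{7 i}{5}} g(z) = \frac{25 i e^{- \frac{7 \omega}{5}}}{14}
  F(ω) = -2πi·ΣRes = \frac{25 \pi e^{- \frac{7 \omega}{5}}}{7}

Case ω < 0 (upper half-plane, counterclockwise contour ⇒ F(ω) = +2πi·ΣRes):
  Res_{z = \frac{7 i}{5}} g(z) = - \frac{25 i e^{\frac{7 \omega}{5}}}{14}
  F(ω) = 2πi·ΣRes = \frac{25 \pi e^{\frac{7 \omega}{5}}}{7}

Both cases combine into a single formula in |ω|:

F(ω) = \frac{25 \pi e^{- \frac{7 \left|{\omega}\right|}{5}}}{7}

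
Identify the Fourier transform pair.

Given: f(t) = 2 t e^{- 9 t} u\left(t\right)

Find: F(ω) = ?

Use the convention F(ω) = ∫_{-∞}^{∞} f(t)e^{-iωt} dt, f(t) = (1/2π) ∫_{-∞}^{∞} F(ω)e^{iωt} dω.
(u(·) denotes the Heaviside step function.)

F(ω) = \frac{2}{\left(i \omega + 9\right)^{2}}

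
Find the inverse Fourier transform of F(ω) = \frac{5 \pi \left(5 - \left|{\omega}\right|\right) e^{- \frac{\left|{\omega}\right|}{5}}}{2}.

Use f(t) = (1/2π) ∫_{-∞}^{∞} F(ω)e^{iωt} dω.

f(t) = \frac{5 t^{2}}{\left(t^{2} + \frac{1}{25}\right)^{2}}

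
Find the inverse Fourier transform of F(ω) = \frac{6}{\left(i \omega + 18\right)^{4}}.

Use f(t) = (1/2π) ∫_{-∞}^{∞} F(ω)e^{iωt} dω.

f(t) = t^{3} e^{- 18 t} u\left(t\right)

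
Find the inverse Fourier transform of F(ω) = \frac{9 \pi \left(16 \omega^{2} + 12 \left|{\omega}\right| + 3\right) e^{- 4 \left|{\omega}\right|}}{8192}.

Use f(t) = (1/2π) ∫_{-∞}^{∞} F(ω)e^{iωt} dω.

f(t) = \frac{9}{\left(t^{2} + 16\right)^{3}}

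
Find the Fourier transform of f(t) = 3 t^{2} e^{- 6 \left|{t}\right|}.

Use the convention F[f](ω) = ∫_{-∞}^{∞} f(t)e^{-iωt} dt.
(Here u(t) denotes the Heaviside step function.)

F(ω) = \frac{216 \left(12 - \omega^{2}\right)}{\left(\omega^{2} + 36\right)^{3}}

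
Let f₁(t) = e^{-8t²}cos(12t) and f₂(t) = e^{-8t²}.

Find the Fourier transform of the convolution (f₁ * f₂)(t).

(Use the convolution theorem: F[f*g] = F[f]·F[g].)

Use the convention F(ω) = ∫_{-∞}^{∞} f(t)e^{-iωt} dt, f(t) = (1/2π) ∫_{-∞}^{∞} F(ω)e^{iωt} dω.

F[f₁*f₂](ω) = \frac{\pi \left(e^{\frac{3 \omega}{2}} + 1\right) e^{- \frac{\omega^{2}}{16} - \frac{3 \omega}{4} - \frac{9}{2}}}{16}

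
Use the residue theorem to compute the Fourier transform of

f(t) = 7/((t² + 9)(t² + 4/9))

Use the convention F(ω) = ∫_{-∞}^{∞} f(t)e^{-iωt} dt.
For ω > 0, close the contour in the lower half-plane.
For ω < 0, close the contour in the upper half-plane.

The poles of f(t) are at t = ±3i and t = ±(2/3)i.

Let g(z) = f(z)e^{-iωz}; for large |z| the factor e^{-iωz} decays in the lower half-plane when ω > 0 and in the upper half-plane when ω < 0.

Case ω > 0 (lower half-plane, clockwise contour ⇒ F(ω) = -2πi·ΣRes):
  Res_{z = - 3 i} g(z) = - \frac{3 i e^{- 3 \omega}}{22}
  Res_{z = - \frac{2 i}{3}} g(z) = \frac{27 i e^{- \frac{2 \omega}{3}}}{44}
  F(ω) = -2πi·ΣRes = - \frac{3 \pi e^{- 3 \omega}}{11} + \frac{27 \pi e^{- \frac{2 \omega}{3}}}{22}

Case ω < 0 (upper half-plane, counterclockwise contour ⇒ F(ω) = +2πi·ΣRes):
  Res_{z = 3 i} g(z) = \frac{3 i e^{3 \omega}}{22}
  Res_{z = \frac{2 i}{3}} g(z) = - \frac{27 i e^{\frac{2 \omega}{3}}}{44}
  F(ω) = 2πi·ΣRes = \frac{3 \pi \left(9 e^{\frac{2 \omega}{3}} - 2 e^{3 \omega}\right)}{22}

Both cases combine into a single formula in |ω|:

F(ω) = - \frac{3 \pi e^{- 3 \left|{\omega}\right|}}{11} + \frac{27 \pi e^{- \frac{2 \left|{\omega}\right|}{3}}}{22}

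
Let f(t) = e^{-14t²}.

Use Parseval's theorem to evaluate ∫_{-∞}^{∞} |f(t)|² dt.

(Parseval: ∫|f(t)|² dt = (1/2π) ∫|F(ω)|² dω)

∫|f(t)|² dt = \frac{\sqrt{7} \sqrt{\pi}}{14}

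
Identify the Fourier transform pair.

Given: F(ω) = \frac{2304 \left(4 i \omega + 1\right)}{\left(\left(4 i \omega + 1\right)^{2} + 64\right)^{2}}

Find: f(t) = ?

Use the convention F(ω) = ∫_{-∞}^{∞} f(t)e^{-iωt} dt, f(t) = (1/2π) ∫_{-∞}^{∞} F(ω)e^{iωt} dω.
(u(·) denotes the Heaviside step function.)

f(t) = 9 t e^{- \frac{t}{4}} \sin{\left(2 t \right)} u\left(t\right)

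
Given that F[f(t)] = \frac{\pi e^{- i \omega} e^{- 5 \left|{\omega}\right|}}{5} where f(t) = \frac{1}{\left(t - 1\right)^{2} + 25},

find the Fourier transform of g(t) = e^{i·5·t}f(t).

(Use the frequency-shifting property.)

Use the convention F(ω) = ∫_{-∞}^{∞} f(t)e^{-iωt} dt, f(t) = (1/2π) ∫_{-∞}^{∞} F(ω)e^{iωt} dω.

F[g](ω) = \frac{\pi e^{- i \left(\omega - 5\right) - 5 \left|{\omega - 5}\right|}}{5}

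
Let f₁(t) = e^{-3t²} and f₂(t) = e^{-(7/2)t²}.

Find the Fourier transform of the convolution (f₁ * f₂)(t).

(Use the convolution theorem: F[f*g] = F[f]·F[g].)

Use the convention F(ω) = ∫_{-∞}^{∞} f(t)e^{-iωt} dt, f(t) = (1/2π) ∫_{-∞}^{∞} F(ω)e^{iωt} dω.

F[f₁*f₂](ω) = \frac{\sqrt{42} \pi e^{- \frac{13 \omega^{2}}{84}}}{21}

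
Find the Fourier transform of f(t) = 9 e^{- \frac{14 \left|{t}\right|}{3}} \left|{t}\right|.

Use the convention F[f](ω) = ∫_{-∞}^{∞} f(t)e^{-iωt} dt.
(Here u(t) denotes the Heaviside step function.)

F(ω) = \frac{162 \left(196 - 9 \omega^{2}\right)}{\left(9 \omega^{2} + 196\right)^{2}}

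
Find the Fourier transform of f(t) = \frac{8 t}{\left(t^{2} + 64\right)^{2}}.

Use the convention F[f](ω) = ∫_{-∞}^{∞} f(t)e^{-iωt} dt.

F(ω) = - \frac{i \pi \omega e^{- 8 \left|{\omega}\right|}}{2}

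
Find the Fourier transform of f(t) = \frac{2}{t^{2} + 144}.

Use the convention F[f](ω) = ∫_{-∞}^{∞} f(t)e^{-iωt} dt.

F(ω) = \frac{\pi e^{- 12 \left|{\omega}\right|}}{6}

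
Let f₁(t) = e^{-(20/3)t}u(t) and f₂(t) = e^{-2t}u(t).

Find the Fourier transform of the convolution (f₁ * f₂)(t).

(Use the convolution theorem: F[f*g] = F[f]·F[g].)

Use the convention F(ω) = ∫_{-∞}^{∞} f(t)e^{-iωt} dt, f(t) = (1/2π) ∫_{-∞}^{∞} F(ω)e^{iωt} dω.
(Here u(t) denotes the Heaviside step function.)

F[f₁*f₂](ω) = \frac{3}{\left(i \omega + 2\right) \left(3 i \omega + 20\right)}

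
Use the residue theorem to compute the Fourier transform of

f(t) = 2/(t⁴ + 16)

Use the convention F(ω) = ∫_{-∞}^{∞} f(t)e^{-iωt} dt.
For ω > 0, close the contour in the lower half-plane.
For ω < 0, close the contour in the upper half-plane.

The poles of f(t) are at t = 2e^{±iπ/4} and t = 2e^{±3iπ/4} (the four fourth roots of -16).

Let g(z) = f(z)e^{-iωz}; for large |z| the factor e^{-iωz} decays in the lower half-plane when ω > 0 and in the upper half-plane when ω < 0.

Case ω > 0 (lower half-plane, clockwise contour ⇒ F(ω) = -2πi·ΣRes):
  Res_{z = - \sqrt{2} - \sqrt{2} i} g(z) = \frac{\sqrt{2} i \left(1 - i\right) e^{\sqrt{2} \omega \left(-1 + i\right)}}{32}
  Res_{z = \sqrt{2} - \sqrt{2} i} g(z) = \frac{\sqrt{2} i \left(1 + i\right) e^{- \sqrt{2} \omega \left(1 + i\right)}}{32}
  F(ω) = -2πi·ΣRes = \frac{\sqrt{2} \pi \left(1 - i\right) \left(e^{2 \sqrt{2} i \omega} + i\right) e^{- \sqrt{2} \omega \left(1 + i\right)}}{16} = \frac{\pi e^{- \sqrt{2} \omega} \sin{\left(\sqrt{2} \omega + \frac{\pi}{4} \right)}}{4}

Case ω < 0 (upper half-plane, counterclockwise contour ⇒ F(ω) = +2πi·ΣRes):
  Res_{z = \sqrt{2} + \sqrt{2} i} g(z) = \frac{\sqrt{2} i \left(-1 + i\right) e^{\sqrt{2} \omega \left(1 - i\right)}}{32}
  Res_{z = - \sqrt{2} + \sqrt{2} i} g(z) = \frac{\sqrt{2} \left(1 - i\right) e^{\sqrt{2} \omega \left(1 + i\right)}}{32}
  F(ω) = 2πi·ΣRes = - \frac{\sqrt{2} i \pi \left(i \left(1 - i\right) e^{\sqrt{2} \omega \left(1 - i\right)} - \left(1 - i\right) e^{\sqrt{2} \omega \left(1 + i\right)}\right)}{16} = \frac{\pi e^{\sqrt{2} \omega} \cos{\left(\sqrt{2} \omega + \frac{\pi}{4} \right)}}{4}

Both cases combine into a single formula in |ω|:

F(ω) = \frac{\pi e^{- \sqrt{2} \left|{\omega}\right|} \sin{\left(\sqrt{2} \left|{\omega}\right| + \frac{\pi}{4} \right)}}{4}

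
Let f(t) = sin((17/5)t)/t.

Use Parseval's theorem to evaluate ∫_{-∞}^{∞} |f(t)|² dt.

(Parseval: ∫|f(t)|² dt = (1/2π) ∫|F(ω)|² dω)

∫|f(t)|² dt = \frac{17 \pi}{5}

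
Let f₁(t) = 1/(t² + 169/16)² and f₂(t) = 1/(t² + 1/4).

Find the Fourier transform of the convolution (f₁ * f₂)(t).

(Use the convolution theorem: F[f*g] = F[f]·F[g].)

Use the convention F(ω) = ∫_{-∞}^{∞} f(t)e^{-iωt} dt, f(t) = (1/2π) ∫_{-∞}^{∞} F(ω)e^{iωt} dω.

F[f₁*f₂](ω) = \frac{16 \pi^{2} \left(13 \left|{\omega}\right| + 4\right) e^{- \frac{15 \left|{\omega}\right|}{4}}}{2197}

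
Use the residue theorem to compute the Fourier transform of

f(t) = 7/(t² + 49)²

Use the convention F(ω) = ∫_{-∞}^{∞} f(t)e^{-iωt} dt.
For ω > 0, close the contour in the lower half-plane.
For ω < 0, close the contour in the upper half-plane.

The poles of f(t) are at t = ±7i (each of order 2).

Let g(z) = f(z)e^{-iωz}; for large |z| the factor e^{-iωz} decays in the lower half-plane when ω > 0 and in the upper half-plane when ω < 0.

Case ω > 0 (lower half-plane, clockwise contour ⇒ F(ω) = -2πi·ΣRes):
  Res_{z = - 7 i} g(z) = \frac{i \left(7 \omega + 1\right) e^{- 7 \omega}}{196} (pole of order 2)
  F(ω) = -2πi·ΣRes = \frac{\pi \left(7 \omega + 1\right) e^{- 7 \omega}}{98}

Case ω < 0 (upper half-plane, counterclockwise contour ⇒ F(ω) = +2πi·ΣRes):
  Res_{z = 7 i} g(z) = \frac{i \left(7 \omega - 1\right) e^{7 \omega}}{196} (pole of order 2)
  F(ω) = 2πi·ΣRes = \frac{\pi \left(1 - 7 \omega\right) e^{7 \omega}}{98}

Both cases combine into a single formula in |ω|:

F(ω) = \frac{\pi \left(7 \left|{\omega}\right| + 1\right) e^{- 7 \left|{\omega}\right|}}{98}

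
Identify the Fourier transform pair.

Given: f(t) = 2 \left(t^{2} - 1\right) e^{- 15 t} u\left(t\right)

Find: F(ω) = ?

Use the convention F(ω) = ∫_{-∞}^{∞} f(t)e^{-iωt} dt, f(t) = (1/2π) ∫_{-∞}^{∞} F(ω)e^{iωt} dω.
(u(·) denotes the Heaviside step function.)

F(ω) = \frac{2 \left(2 i \omega - \left(i \omega + 15\right)^{3} + 30\right)}{\left(i \omega + 15\right)^{4}}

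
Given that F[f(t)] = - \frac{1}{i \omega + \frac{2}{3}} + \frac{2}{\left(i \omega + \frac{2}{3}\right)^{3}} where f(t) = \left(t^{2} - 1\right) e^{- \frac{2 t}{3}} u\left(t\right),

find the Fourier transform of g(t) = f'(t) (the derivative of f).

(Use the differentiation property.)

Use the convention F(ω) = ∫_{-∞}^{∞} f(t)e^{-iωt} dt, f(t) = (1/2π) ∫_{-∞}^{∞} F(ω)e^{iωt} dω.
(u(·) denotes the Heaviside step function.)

F[g](ω) = \frac{3 i \omega \left(54 i \omega - \left(3 i \omega + 2\right)^{3} + 36\right)}{\left(3 i \omega + 2\right)^{4}}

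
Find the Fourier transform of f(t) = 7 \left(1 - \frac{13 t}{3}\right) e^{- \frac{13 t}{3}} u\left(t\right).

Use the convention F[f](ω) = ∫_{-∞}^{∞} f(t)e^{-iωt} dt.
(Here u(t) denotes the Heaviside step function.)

F(ω) = \frac{63 i \omega}{- 9 \omega^{2} + 78 i \omega + 169}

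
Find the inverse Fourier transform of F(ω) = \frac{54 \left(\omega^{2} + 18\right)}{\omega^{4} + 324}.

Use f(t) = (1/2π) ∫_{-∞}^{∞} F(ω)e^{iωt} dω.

f(t) = 9 e^{- 3 \left|{t}\right|} \cos{\left(3 \left|{t}\right| \right)}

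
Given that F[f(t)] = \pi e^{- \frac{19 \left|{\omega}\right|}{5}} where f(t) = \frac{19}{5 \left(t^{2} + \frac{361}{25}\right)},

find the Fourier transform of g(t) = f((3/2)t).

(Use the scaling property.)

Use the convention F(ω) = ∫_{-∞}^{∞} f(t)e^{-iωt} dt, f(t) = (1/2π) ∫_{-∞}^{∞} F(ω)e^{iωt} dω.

F[g](ω) = \frac{2 \pi e^{- \frac{38 \left|{\omega}\right|}{15}}}{3}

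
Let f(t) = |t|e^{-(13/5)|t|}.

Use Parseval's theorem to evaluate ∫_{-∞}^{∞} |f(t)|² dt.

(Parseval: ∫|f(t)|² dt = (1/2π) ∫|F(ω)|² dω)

∫|f(t)|² dt = \frac{125}{4394}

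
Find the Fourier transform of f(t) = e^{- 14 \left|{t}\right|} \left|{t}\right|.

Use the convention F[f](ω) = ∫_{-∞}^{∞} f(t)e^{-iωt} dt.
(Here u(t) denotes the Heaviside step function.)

F(ω) = \frac{2 \left(196 - \omega^{2}\right)}{\left(\omega^{2} + 196\right)^{2}}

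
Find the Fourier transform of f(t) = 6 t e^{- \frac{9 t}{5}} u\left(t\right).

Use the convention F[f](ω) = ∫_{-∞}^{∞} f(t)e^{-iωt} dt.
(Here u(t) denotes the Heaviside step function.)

F(ω) = \frac{150}{\left(5 i \omega + 9\right)^{2}}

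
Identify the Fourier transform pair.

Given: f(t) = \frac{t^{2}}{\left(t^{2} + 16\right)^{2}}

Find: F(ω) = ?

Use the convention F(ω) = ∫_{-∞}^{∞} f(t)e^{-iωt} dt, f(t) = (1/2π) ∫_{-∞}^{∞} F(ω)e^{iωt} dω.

F(ω) = \frac{\pi \left(1 - 4 \left|{\omega}\right|\right) e^{- 4 \left|{\omega}\right|}}{8}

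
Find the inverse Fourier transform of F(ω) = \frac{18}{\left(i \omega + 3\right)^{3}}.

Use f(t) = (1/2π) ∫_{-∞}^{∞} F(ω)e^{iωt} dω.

f(t) = 9 t^{2} e^{- 3 t} u\left(t\right)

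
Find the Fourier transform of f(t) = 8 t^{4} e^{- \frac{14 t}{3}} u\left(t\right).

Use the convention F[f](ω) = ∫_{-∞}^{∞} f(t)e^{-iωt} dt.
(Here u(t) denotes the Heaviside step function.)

F(ω) = \frac{46656}{\left(3 i \omega + 14\right)^{5}}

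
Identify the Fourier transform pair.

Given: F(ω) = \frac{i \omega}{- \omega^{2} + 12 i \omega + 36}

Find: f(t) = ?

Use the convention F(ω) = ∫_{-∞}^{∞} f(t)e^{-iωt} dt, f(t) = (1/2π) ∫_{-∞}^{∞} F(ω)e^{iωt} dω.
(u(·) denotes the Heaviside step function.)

f(t) = \left(1 - 6 t\right) e^{- 6 t} u\left(t\right)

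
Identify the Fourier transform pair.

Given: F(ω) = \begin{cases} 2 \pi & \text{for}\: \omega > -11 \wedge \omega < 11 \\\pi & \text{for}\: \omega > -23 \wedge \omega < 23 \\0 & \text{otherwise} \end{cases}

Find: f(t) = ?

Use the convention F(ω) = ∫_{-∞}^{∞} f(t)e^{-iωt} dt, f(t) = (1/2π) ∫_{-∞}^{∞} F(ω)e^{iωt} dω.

f(t) = \frac{2 \sin{\left(17 t \right)} \cos{\left(6 t \right)}}{t}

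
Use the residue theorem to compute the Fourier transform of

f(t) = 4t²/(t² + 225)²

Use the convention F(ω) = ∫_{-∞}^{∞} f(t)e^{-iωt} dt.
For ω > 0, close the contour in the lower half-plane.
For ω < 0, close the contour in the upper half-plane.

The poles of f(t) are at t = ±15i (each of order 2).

Let g(z) = f(z)e^{-iωz}; for large |z| the factor e^{-iωz} decays in the lower half-plane when ω > 0 and in the upper half-plane when ω < 0.

Case ω > 0 (lower half-plane, clockwise contour ⇒ F(ω) = -2πi·ΣRes):
  Res_{z = - 15 i} g(z) = i \left(\frac{1}{15} - \omega\right) e^{- 15 \omega} (pole of order 2)
  F(ω) = -2πi·ΣRes = \frac{2 \pi \left(1 - 15 \omega\right) e^{- 15 \omega}}{15}

Case ω < 0 (upper half-plane, counterclockwise contour ⇒ F(ω) = +2πi·ΣRes):
  Res_{z = 15 i} g(z) = i \left(- \omega - \frac{1}{15}\right) e^{15 \omega} (pole of order 2)
  F(ω) = 2πi·ΣRes = \frac{2 \pi \left(15 \omega + 1\right) e^{15 \omega}}{15}

Both cases combine into a single formula in |ω|:

F(ω) = \frac{2 \pi \left(1 - 15 \left|{\omega}\right|\right) e^{- 15 \left|{\omega}\right|}}{15}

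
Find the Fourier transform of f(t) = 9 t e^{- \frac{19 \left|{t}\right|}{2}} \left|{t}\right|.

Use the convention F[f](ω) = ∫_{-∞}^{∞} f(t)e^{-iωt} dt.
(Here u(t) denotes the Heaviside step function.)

F(ω) = \frac{576 i \omega \left(4 \omega^{2} - 1083\right)}{\left(4 \omega^{2} + 361\right)^{3}}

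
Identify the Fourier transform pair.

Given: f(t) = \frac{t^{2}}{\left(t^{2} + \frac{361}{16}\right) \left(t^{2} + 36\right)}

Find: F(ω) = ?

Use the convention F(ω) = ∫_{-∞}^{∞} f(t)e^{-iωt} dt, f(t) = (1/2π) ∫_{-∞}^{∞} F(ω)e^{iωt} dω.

F(ω) = \frac{96 \pi e^{- 6 \left|{\omega}\right|}}{215} - \frac{76 \pi e^{- \frac{19 \left|{\omega}\right|}{4}}}{215}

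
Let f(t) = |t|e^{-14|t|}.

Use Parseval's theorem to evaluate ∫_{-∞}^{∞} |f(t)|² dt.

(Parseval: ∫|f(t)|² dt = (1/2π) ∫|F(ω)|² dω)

∫|f(t)|² dt = \frac{1}{5488}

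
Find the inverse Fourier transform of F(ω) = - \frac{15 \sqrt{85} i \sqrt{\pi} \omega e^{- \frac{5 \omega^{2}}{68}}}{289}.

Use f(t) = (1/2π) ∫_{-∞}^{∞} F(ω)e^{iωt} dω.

f(t) = 6 t e^{- \frac{17 t^{2}}{5}}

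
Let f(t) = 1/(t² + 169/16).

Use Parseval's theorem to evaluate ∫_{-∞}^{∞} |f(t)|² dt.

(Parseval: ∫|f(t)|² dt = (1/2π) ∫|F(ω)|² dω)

∫|f(t)|² dt = \frac{32 \pi}{2197}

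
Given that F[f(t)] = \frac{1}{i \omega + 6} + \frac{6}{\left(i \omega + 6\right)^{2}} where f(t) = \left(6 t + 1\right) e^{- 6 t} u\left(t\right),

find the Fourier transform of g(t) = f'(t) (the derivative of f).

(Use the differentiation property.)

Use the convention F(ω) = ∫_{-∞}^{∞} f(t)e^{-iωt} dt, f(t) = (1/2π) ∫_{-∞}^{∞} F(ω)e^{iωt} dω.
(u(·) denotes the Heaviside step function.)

F[g](ω) = \frac{\omega \left(\omega - 12 i\right)}{\omega^{2} - 12 i \omega - 36}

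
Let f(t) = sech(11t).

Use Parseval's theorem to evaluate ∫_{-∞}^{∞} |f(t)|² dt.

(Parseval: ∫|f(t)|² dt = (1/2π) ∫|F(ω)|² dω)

∫|f(t)|² dt = \frac{2}{11}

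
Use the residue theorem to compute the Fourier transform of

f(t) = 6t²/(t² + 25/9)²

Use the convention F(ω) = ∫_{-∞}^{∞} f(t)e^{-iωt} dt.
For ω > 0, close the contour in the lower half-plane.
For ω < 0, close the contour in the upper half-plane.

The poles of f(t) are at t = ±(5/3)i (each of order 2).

Let g(z) = f(z)e^{-iωz}; for large |z| the factor e^{-iωz} decays in the lower half-plane when ω > 0 and in the upper half-plane when ω < 0.

Case ω > 0 (lower half-plane, clockwise contour ⇒ F(ω) = -2πi·ΣRes):
  Res_{z = - \frac{5 i}{3}} g(z) = \frac{3 i \left(3 - 5 \omega\right) e^{- \frac{5 \omega}{3}}}{10} (pole of order 2)
  F(ω) = -2πi·ΣRes = \frac{3 \pi \left(3 - 5 \omega\right) e^{- \frac{5 \omega}{3}}}{5}

Case ω < 0 (upper half-plane, counterclockwise contour ⇒ F(ω) = +2πi·ΣRes):
  Res_{z = \frac{5 i}{3}} g(z) = \frac{3 i \left(- 5 \omega - 3\right) e^{\frac{5 \omega}{3}}}{10} (pole of order 2)
  F(ω) = 2πi·ΣRes = \frac{3 \pi \left(5 \omega + 3\right) e^{\frac{5 \omega}{3}}}{5}

Both cases combine into a single formula in |ω|:

F(ω) = \frac{3 \pi \left(3 - 5 \left|{\omega}\right|\right) e^{- \frac{5 \left|{\omega}\right|}{3}}}{5}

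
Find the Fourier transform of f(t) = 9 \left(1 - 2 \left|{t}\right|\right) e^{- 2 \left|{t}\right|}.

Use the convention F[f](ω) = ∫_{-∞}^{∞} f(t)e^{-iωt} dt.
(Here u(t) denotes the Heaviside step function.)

F(ω) = \frac{72 \omega^{2}}{\left(\omega^{2} + 4\right)^{2}}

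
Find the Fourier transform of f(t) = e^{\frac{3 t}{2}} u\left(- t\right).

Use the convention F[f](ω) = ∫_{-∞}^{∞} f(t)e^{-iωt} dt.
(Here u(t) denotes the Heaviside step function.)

F(ω) = - \frac{2}{2 i \omega - 3}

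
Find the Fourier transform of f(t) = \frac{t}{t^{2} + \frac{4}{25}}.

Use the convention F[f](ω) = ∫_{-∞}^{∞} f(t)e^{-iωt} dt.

F(ω) = - i \pi e^{- \frac{2 \left|{\omega}\right|}{5}} \operatorname{sign}{\left(\omega \right)}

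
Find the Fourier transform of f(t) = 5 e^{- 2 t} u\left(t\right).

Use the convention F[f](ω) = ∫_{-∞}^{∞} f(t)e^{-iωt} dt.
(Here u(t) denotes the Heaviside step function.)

F(ω) = \frac{5}{i \omega + 2}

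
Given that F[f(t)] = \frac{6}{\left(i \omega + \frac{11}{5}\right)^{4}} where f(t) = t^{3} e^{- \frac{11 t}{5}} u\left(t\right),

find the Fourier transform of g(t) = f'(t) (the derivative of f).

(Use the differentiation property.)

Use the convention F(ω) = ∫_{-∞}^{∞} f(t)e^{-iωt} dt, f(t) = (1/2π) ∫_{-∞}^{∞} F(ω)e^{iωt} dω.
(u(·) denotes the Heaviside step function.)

F[g](ω) = \frac{3750 i \omega}{\left(5 i \omega + 11\right)^{4}}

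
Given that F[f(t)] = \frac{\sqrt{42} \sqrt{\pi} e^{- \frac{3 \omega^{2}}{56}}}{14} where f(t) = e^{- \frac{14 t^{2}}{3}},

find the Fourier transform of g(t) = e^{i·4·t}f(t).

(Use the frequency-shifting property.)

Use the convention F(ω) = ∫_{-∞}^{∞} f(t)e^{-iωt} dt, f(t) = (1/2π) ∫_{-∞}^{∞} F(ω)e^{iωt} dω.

F[g](ω) = \frac{\sqrt{42} \sqrt{\pi} e^{- \frac{3 \left(\omega - 4\right)^{2}}{56}}}{14}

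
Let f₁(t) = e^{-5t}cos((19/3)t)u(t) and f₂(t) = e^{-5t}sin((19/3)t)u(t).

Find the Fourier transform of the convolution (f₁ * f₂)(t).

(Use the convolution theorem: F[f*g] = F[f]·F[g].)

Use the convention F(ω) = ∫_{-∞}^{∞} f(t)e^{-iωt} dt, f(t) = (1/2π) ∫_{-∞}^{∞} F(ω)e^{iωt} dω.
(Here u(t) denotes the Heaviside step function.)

F[f₁*f₂](ω) = \frac{513 \left(i \omega + 5\right)}{\left(9 \left(i \omega + 5\right)^{2} + 361\right)^{2}}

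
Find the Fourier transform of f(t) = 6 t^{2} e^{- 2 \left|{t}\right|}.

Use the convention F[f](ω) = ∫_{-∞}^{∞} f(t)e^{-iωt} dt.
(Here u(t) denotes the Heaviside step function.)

F(ω) = \frac{48 \left(4 - 3 \omega^{2}\right)}{\left(\omega^{2} + 4\right)^{3}}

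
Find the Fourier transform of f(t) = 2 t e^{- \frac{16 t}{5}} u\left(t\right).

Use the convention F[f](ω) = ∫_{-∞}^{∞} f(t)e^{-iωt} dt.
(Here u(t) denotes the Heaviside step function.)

F(ω) = \frac{50}{\left(5 i \omega + 16\right)^{2}}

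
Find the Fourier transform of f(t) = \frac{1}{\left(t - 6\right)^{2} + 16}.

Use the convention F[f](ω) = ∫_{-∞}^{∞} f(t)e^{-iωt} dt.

F(ω) = \frac{\pi e^{- 6 i \omega - 4 \left|{\omega}\right|}}{4}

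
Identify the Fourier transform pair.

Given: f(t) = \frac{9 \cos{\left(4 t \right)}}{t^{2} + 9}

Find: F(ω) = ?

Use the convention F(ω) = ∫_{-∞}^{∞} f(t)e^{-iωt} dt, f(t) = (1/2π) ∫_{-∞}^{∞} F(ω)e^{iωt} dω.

F(ω) = \frac{3 \pi e^{- 3 \left|{\omega + 4}\right|}}{2} + \frac{3 \pi e^{- 3 \left|{\omega - 4}\right|}}{2}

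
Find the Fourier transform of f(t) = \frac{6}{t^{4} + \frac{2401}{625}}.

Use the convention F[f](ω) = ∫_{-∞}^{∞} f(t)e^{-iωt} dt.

F(ω) = \frac{750 \pi e^{- \frac{7 \sqrt{2} \left|{\omega}\right|}{10}} \sin{\left(\frac{7 \sqrt{2} \left|{\omega}\right|}{10} + \frac{\pi}{4} \right)}}{343}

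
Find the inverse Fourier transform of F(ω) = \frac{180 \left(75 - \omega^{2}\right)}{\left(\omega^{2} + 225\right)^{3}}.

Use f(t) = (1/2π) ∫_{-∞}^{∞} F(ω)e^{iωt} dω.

f(t) = t^{2} e^{- 15 \left|{t}\right|}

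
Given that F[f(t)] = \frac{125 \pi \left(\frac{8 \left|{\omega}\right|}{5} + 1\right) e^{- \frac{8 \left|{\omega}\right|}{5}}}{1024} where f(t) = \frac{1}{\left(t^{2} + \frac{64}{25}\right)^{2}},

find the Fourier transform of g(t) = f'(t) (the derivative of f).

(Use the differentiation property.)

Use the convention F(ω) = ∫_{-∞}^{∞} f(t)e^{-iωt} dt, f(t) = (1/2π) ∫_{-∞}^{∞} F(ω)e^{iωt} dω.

F[g](ω) = \frac{25 i \pi \omega \left(8 \left|{\omega}\right| + 5\right) e^{- \frac{8 \left|{\omega}\right|}{5}}}{1024}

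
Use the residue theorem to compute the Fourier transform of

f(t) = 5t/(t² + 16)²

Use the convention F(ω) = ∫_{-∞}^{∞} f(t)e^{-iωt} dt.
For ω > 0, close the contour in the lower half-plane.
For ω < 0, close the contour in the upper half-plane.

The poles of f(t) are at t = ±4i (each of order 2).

Let g(z) = f(z)e^{-iωz}; for large |z| the factor e^{-iωz} decays in the lower half-plane when ω > 0 and in the upper half-plane when ω < 0.

Case ω > 0 (lower half-plane, clockwise contour ⇒ F(ω) = -2πi·ΣRes):
  Res_{z = - 4 i} g(z) = \frac{5 \omega e^{- 4 \omega}}{16} (pole of order 2)
  F(ω) = -2πi·ΣRes = - \frac{5 i \pi \omega e^{- 4 \omega}}{8}

Case ω < 0 (upper half-plane, counterclockwise contour ⇒ F(ω) = +2πi·ΣRes):
  Res_{z = 4 i} g(z) = - \frac{5 \omega e^{4 \omega}}{16} (pole of order 2)
  F(ω) = 2πi·ΣRes = - \frac{5 i \pi \omega e^{4 \omega}}{8}

Both cases combine into a single formula in |ω|:

F(ω) = - \frac{5 i \pi \omega e^{- 4 \left|{\omega}\right|}}{8}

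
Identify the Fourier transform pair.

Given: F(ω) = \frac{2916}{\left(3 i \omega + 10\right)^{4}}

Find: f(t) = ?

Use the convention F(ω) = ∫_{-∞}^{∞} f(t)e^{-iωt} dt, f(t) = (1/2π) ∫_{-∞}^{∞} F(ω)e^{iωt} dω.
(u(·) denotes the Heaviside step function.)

f(t) = 6 t^{3} e^{- \frac{10 t}{3}} u\left(t\right)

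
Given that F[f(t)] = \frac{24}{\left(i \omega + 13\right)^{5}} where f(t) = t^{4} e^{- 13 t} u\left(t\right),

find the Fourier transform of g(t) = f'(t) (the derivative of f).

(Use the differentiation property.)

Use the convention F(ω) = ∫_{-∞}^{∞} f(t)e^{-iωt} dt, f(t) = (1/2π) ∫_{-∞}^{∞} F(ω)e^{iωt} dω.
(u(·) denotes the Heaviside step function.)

F[g](ω) = \frac{24 i \omega}{\left(i \omega + 13\right)^{5}}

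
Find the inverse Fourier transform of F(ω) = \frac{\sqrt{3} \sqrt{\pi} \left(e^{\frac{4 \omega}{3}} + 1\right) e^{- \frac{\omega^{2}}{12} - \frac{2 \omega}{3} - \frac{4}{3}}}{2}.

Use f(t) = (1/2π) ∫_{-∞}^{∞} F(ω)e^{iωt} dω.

f(t) = 3 e^{- 3 t^{2}} \cos{\left(4 t \right)}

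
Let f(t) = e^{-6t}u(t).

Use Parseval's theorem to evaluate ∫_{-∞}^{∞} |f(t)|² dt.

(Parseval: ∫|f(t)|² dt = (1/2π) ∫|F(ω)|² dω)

∫|f(t)|² dt = \frac{1}{12}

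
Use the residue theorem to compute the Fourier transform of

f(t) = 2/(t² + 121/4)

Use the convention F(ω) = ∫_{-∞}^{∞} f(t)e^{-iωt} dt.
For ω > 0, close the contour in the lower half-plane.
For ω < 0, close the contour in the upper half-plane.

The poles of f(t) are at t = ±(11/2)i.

Let g(z) = f(z)e^{-iωz}; for large |z| the factor e^{-iωz} decays in the lower half-plane when ω > 0 and in the upper half-plane when ω < 0.

Case ω > 0 (lower half-plane, clockwise contour ⇒ F(ω) = -2πi·ΣRes):
  Res_{z = - \frac{11 i}{2}} g(z) = \frac{2 i e^{- \frac{11 \omega}{2}}}{11}
  F(ω) = -2πi·ΣRes = \frac{4 \pi e^{- \frac{11 \omega}{2}}}{11}

Case ω < 0 (upper half-plane, counterclockwise contour ⇒ F(ω) = +2πi·ΣRes):
  Res_{z = \frac{11 i}{2}} g(z) = - \frac{2 i e^{\frac{11 \omega}{2}}}{11}
  F(ω) = 2πi·ΣRes = \frac{4 \pi e^{\frac{11 \omega}{2}}}{11}

Both cases combine into a single formula in |ω|:

F(ω) = \frac{4 \pi e^{- \frac{11 \left|{\omega}\right|}{2}}}{11}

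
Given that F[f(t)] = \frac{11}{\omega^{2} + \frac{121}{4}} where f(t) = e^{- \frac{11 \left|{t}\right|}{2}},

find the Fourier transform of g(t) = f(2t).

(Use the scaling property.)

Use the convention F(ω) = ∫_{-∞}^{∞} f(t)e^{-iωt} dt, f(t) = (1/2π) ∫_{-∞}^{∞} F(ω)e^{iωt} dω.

F[g](ω) = \frac{22}{\omega^{2} + 121}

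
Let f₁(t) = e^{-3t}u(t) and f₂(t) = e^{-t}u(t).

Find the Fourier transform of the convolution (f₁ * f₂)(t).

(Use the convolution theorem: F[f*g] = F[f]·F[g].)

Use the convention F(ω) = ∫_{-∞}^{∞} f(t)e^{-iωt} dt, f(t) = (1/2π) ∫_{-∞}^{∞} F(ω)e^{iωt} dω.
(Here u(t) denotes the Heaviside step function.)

F[f₁*f₂](ω) = \frac{1}{\left(i \omega + 1\right) \left(i \omega + 3\right)}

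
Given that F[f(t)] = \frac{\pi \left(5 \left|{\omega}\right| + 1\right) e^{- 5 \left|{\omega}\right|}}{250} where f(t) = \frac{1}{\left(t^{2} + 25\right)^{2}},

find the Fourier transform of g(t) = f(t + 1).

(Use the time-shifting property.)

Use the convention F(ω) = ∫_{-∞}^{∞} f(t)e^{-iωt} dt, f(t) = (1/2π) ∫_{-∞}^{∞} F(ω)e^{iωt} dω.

F[g](ω) = \frac{\pi \left(5 \left|{\omega}\right| + 1\right) e^{i \omega - 5 \left|{\omega}\right|}}{250}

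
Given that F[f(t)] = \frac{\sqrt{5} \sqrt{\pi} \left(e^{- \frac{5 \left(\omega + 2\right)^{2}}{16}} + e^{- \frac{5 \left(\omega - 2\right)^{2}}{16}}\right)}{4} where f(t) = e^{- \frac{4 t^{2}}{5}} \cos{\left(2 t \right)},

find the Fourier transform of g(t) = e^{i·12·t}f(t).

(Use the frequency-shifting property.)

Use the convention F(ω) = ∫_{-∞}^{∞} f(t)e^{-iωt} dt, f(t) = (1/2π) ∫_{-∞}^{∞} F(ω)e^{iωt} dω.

F[g](ω) = \frac{\sqrt{5} \sqrt{\pi} \left(e^{\frac{5 \omega}{2}} + e^{30}\right) e^{- \frac{5 \omega^{2}}{16} + \frac{25 \omega}{4} - \frac{245}{4}}}{4}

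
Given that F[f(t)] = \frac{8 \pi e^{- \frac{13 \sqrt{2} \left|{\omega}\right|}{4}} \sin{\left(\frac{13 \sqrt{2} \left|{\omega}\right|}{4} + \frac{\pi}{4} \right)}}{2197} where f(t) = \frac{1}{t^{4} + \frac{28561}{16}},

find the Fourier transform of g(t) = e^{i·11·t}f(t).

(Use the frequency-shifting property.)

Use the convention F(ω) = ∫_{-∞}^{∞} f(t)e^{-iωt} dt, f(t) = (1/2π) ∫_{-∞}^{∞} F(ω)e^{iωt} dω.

F[g](ω) = \frac{8 \pi e^{- \frac{13 \sqrt{2} \left|{\omega - 11}\right|}{4}} \sin{\left(\frac{13 \sqrt{2} \left|{\omega - 11}\right|}{4} + \frac{\pi}{4} \right)}}{2197}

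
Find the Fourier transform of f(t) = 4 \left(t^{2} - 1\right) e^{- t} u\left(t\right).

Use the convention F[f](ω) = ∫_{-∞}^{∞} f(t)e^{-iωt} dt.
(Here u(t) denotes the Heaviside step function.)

F(ω) = \frac{4 \left(2 i \omega - \left(i \omega + 1\right)^{3} + 2\right)}{\left(i \omega + 1\right)^{4}}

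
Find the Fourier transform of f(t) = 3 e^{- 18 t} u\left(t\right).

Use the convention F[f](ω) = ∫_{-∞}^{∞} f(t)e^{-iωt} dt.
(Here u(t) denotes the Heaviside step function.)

F(ω) = \frac{3}{i \omega + 18}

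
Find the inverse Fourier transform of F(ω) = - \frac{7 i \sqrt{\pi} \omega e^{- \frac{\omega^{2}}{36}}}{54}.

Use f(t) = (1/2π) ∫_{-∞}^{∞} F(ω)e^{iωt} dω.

f(t) = 7 t e^{- 9 t^{2}}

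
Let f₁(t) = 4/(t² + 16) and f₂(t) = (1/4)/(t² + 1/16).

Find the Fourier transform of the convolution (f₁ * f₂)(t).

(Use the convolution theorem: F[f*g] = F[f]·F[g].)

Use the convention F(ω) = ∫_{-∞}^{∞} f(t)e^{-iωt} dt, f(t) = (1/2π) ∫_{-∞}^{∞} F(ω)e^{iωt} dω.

F[f₁*f₂](ω) = \pi^{2} e^{- \frac{17 \left|{\omega}\right|}{4}}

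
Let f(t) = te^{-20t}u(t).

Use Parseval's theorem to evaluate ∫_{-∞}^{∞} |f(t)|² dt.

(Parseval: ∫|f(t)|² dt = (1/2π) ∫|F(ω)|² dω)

∫|f(t)|² dt = \frac{1}{32000}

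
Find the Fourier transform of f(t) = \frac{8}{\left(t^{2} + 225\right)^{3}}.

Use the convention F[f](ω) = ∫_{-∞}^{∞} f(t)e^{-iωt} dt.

F(ω) = \frac{\pi \left(75 \omega^{2} + 15 \left|{\omega}\right| + 1\right) e^{- 15 \left|{\omega}\right|}}{253125}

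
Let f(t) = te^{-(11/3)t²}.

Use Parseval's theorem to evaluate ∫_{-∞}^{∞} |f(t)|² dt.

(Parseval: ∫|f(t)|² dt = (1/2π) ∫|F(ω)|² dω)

∫|f(t)|² dt = \frac{3 \sqrt{66} \sqrt{\pi}}{968}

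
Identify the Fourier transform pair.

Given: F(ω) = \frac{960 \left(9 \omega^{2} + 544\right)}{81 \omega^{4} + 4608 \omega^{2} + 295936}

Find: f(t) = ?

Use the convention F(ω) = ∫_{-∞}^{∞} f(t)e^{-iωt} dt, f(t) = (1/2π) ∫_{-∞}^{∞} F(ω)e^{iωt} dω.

f(t) = 8 e^{- \frac{20 \left|{t}\right|}{3}} \cos{\left(4 \left|{t}\right| \right)}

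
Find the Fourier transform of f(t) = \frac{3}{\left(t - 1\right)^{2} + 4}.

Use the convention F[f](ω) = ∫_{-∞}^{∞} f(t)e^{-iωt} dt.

F(ω) = \frac{3 \pi e^{- i \omega - 2 \left|{\omega}\right|}}{2}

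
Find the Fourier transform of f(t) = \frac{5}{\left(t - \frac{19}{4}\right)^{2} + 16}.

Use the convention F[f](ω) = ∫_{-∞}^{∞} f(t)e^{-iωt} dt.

F(ω) = \frac{5 \pi e^{- \frac{19 i \omega}{4} - 4 \left|{\omega}\right|}}{4}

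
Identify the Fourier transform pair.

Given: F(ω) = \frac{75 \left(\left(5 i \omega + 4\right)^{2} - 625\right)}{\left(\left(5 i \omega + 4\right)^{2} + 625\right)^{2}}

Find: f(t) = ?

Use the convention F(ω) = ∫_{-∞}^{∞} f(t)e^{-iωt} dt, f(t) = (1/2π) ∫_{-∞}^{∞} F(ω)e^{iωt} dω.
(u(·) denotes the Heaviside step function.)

f(t) = 3 t e^{- \frac{4 t}{5}} \cos{\left(5 t \right)} u\left(t\right)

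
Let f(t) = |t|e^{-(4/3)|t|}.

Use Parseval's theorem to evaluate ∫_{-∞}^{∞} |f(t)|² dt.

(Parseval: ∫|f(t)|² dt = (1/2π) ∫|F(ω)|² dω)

∫|f(t)|² dt = \frac{27}{128}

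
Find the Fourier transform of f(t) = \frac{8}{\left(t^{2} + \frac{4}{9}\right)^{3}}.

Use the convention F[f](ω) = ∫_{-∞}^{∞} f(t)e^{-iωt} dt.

F(ω) = \frac{27 \pi \left(4 \omega^{2} + 18 \left|{\omega}\right| + 27\right) e^{- \frac{2 \left|{\omega}\right|}{3}}}{32}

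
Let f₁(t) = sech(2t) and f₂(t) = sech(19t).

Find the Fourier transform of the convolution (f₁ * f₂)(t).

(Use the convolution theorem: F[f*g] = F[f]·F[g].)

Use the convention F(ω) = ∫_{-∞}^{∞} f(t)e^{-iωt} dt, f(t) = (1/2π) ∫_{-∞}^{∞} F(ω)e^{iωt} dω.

F[f₁*f₂](ω) = \frac{\pi^{2}}{38 \cosh{\left(\frac{\pi \omega}{38} \right)} \cosh{\left(\frac{\pi \omega}{4} \right)}}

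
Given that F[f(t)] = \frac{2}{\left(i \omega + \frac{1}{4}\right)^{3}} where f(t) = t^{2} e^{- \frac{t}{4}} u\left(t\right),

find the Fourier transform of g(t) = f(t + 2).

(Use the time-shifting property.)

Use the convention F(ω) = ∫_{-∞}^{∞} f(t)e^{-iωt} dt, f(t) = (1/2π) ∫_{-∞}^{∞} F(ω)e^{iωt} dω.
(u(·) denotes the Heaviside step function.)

F[g](ω) = \frac{128 e^{2 i \omega}}{\left(4 i \omega + 1\right)^{3}}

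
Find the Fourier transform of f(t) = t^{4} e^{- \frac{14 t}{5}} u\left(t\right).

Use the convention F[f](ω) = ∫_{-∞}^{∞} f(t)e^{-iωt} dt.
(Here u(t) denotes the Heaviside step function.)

F(ω) = \frac{75000}{\left(5 i \omega + 14\right)^{5}}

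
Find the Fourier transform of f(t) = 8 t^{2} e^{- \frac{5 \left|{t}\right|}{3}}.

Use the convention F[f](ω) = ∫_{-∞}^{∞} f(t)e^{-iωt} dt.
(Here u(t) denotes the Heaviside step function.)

F(ω) = \frac{4320 \left(25 - 27 \omega^{2}\right)}{\left(9 \omega^{2} + 25\right)^{3}}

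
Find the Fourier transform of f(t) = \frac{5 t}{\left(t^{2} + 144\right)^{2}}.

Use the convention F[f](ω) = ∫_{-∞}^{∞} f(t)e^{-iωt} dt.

F(ω) = - \frac{5 i \pi \omega e^{- 12 \left|{\omega}\right|}}{24}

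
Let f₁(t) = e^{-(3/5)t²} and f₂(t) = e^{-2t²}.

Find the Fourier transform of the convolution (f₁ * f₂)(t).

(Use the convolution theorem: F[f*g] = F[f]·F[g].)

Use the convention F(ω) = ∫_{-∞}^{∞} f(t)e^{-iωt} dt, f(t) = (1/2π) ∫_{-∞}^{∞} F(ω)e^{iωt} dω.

F[f₁*f₂](ω) = \frac{\sqrt{30} \pi e^{- \frac{13 \omega^{2}}{24}}}{6}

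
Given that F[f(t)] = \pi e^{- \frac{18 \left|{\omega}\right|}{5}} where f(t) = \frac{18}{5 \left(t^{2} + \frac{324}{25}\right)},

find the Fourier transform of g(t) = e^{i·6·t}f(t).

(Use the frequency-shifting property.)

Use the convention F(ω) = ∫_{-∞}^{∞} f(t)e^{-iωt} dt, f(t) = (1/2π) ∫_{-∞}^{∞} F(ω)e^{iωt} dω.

F[g](ω) = \pi e^{- \frac{18 \left|{\omega - 6}\right|}{5}}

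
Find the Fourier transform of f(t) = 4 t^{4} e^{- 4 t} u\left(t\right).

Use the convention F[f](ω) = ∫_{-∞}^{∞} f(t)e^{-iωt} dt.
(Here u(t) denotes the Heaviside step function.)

F(ω) = \frac{96}{\left(i \omega + 4\right)^{5}}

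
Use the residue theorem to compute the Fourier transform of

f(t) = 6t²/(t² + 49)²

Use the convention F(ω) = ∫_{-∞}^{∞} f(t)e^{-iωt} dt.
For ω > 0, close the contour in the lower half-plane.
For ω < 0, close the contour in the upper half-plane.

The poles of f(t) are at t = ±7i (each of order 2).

Let g(z) = f(z)e^{-iωz}; for large |z| the factor e^{-iωz} decays in the lower half-plane when ω > 0 and in the upper half-plane when ω < 0.

Case ω > 0 (lower half-plane, clockwise contour ⇒ F(ω) = -2πi·ΣRes):
  Res_{z = - 7 i} g(z) = \frac{3 i \left(1 - 7 \omega\right) e^{- 7 \omega}}{14} (pole of order 2)
  F(ω) = -2πi·ΣRes = \frac{3 \pi \left(1 - 7 \omega\right) e^{- 7 \omega}}{7}

Case ω < 0 (upper half-plane, counterclockwise contour ⇒ F(ω) = +2πi·ΣRes):
  Res_{z = 7 i} g(z) = \frac{3 i \left(- 7 \omega - 1\right) e^{7 \omega}}{14} (pole of order 2)
  F(ω) = 2πi·ΣRes = \frac{3 \pi \left(7 \omega + 1\right) e^{7 \omega}}{7}

Both cases combine into a single formula in |ω|:

F(ω) = \frac{3 \pi \left(1 - 7 \left|{\omega}\right|\right) e^{- 7 \left|{\omega}\right|}}{7}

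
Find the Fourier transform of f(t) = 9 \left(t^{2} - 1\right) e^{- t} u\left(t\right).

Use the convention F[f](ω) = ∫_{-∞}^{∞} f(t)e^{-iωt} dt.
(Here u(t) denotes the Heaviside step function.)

F(ω) = \frac{9 \left(2 i \omega - \left(i \omega + 1\right)^{3} + 2\right)}{\left(i \omega + 1\right)^{4}}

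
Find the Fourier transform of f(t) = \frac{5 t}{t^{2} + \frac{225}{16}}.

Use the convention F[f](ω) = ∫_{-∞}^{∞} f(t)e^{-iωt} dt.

F(ω) = - 5 i \pi e^{- \frac{15 \left|{\omega}\right|}{4}} \operatorname{sign}{\left(\omega \right)}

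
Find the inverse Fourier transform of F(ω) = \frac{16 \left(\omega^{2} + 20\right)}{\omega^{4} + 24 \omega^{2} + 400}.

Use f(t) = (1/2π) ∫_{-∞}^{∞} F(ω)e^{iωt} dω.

f(t) = 2 e^{- 4 \left|{t}\right|} \cos{\left(2 \left|{t}\right| \right)}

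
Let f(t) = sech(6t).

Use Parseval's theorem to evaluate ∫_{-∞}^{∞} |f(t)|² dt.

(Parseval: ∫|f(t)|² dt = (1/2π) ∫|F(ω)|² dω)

∫|f(t)|² dt = \frac{1}{3}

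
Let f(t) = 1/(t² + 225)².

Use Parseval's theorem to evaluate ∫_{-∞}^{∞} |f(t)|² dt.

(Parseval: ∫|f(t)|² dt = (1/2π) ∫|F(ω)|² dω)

∫|f(t)|² dt = \frac{\pi}{546750000}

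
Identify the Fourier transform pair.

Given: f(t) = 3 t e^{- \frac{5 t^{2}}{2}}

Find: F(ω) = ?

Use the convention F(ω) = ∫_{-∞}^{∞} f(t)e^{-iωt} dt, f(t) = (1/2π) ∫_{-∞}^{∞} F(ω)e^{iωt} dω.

F(ω) = - \frac{3 \sqrt{10} i \sqrt{\pi} \omega e^{- \frac{\omega^{2}}{10}}}{25}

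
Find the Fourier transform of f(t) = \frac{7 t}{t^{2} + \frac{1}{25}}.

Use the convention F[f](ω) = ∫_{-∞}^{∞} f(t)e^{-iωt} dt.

F(ω) = - 7 i \pi e^{- \frac{\left|{\omega}\right|}{5}} \operatorname{sign}{\left(\omega \right)}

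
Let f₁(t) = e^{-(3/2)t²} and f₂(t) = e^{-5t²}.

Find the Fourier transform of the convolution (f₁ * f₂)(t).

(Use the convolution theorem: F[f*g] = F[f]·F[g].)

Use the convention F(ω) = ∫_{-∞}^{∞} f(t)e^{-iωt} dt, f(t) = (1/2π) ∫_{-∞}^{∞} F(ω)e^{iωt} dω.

F[f₁*f₂](ω) = \frac{\sqrt{30} \pi e^{- \frac{13 \omega^{2}}{60}}}{15}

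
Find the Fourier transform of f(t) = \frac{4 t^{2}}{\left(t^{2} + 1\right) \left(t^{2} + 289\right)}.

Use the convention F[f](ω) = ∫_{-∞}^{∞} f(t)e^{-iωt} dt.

F(ω) = \frac{\pi \left(17 - e^{16 \left|{\omega}\right|}\right) e^{- 17 \left|{\omega}\right|}}{72}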